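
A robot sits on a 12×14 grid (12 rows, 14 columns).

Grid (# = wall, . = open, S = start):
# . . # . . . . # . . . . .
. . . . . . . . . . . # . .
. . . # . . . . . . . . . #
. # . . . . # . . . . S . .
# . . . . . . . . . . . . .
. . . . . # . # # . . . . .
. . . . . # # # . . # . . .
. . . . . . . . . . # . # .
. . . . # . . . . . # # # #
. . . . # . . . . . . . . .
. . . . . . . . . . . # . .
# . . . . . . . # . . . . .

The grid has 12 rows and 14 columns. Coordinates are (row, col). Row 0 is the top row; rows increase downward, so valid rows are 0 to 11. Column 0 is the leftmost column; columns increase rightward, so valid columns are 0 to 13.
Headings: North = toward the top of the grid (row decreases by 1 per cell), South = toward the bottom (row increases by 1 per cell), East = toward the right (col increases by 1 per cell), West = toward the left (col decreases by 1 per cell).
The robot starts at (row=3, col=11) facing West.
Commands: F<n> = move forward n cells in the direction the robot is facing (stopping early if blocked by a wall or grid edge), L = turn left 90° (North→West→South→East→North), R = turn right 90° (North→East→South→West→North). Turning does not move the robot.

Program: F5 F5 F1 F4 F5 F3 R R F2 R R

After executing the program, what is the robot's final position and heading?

Answer: Final position: (row=3, col=9), facing West

Derivation:
Start: (row=3, col=11), facing West
  F5: move forward 4/5 (blocked), now at (row=3, col=7)
  F5: move forward 0/5 (blocked), now at (row=3, col=7)
  F1: move forward 0/1 (blocked), now at (row=3, col=7)
  F4: move forward 0/4 (blocked), now at (row=3, col=7)
  F5: move forward 0/5 (blocked), now at (row=3, col=7)
  F3: move forward 0/3 (blocked), now at (row=3, col=7)
  R: turn right, now facing North
  R: turn right, now facing East
  F2: move forward 2, now at (row=3, col=9)
  R: turn right, now facing South
  R: turn right, now facing West
Final: (row=3, col=9), facing West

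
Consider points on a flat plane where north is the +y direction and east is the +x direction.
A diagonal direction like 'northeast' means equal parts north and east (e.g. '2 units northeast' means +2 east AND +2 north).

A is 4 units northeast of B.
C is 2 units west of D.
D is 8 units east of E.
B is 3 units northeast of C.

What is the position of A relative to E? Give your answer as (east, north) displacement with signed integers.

Place E at the origin (east=0, north=0).
  D is 8 units east of E: delta (east=+8, north=+0); D at (east=8, north=0).
  C is 2 units west of D: delta (east=-2, north=+0); C at (east=6, north=0).
  B is 3 units northeast of C: delta (east=+3, north=+3); B at (east=9, north=3).
  A is 4 units northeast of B: delta (east=+4, north=+4); A at (east=13, north=7).
Therefore A relative to E: (east=13, north=7).

Answer: A is at (east=13, north=7) relative to E.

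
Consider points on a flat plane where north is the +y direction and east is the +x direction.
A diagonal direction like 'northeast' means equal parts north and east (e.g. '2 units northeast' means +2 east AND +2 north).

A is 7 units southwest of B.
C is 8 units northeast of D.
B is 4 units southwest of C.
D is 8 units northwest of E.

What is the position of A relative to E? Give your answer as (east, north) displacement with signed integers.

Answer: A is at (east=-11, north=5) relative to E.

Derivation:
Place E at the origin (east=0, north=0).
  D is 8 units northwest of E: delta (east=-8, north=+8); D at (east=-8, north=8).
  C is 8 units northeast of D: delta (east=+8, north=+8); C at (east=0, north=16).
  B is 4 units southwest of C: delta (east=-4, north=-4); B at (east=-4, north=12).
  A is 7 units southwest of B: delta (east=-7, north=-7); A at (east=-11, north=5).
Therefore A relative to E: (east=-11, north=5).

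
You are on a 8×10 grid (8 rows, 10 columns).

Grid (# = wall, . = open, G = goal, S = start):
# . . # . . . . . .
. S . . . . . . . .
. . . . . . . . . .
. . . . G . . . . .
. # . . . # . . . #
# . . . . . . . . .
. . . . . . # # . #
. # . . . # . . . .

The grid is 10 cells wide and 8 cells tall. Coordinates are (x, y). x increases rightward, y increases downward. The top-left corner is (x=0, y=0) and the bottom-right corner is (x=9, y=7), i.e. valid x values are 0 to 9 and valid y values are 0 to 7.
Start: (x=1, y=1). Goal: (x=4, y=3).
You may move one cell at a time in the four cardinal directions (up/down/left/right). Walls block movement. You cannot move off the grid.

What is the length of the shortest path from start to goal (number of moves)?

Answer: Shortest path length: 5

Derivation:
BFS from (x=1, y=1) until reaching (x=4, y=3):
  Distance 0: (x=1, y=1)
  Distance 1: (x=1, y=0), (x=0, y=1), (x=2, y=1), (x=1, y=2)
  Distance 2: (x=2, y=0), (x=3, y=1), (x=0, y=2), (x=2, y=2), (x=1, y=3)
  Distance 3: (x=4, y=1), (x=3, y=2), (x=0, y=3), (x=2, y=3)
  Distance 4: (x=4, y=0), (x=5, y=1), (x=4, y=2), (x=3, y=3), (x=0, y=4), (x=2, y=4)
  Distance 5: (x=5, y=0), (x=6, y=1), (x=5, y=2), (x=4, y=3), (x=3, y=4), (x=2, y=5)  <- goal reached here
One shortest path (5 moves): (x=1, y=1) -> (x=2, y=1) -> (x=3, y=1) -> (x=4, y=1) -> (x=4, y=2) -> (x=4, y=3)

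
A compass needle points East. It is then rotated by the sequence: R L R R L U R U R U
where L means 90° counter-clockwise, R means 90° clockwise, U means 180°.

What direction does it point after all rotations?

Start: East
  R (right (90° clockwise)) -> South
  L (left (90° counter-clockwise)) -> East
  R (right (90° clockwise)) -> South
  R (right (90° clockwise)) -> West
  L (left (90° counter-clockwise)) -> South
  U (U-turn (180°)) -> North
  R (right (90° clockwise)) -> East
  U (U-turn (180°)) -> West
  R (right (90° clockwise)) -> North
  U (U-turn (180°)) -> South
Final: South

Answer: Final heading: South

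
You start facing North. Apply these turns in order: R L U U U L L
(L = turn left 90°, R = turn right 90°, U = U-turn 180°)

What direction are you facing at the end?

Start: North
  R (right (90° clockwise)) -> East
  L (left (90° counter-clockwise)) -> North
  U (U-turn (180°)) -> South
  U (U-turn (180°)) -> North
  U (U-turn (180°)) -> South
  L (left (90° counter-clockwise)) -> East
  L (left (90° counter-clockwise)) -> North
Final: North

Answer: Final heading: North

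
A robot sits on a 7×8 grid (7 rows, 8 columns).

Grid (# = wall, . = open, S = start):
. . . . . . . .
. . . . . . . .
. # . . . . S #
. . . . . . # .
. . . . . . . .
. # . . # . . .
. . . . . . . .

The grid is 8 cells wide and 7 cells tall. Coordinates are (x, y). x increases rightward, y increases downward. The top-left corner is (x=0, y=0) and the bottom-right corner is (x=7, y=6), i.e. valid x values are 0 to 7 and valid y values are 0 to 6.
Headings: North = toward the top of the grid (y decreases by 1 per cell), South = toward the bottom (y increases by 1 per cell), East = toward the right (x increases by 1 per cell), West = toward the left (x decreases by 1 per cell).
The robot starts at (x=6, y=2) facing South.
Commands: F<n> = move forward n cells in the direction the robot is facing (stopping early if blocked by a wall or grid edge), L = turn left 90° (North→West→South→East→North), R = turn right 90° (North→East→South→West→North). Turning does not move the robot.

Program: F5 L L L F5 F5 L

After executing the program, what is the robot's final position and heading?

Start: (x=6, y=2), facing South
  F5: move forward 0/5 (blocked), now at (x=6, y=2)
  L: turn left, now facing East
  L: turn left, now facing North
  L: turn left, now facing West
  F5: move forward 4/5 (blocked), now at (x=2, y=2)
  F5: move forward 0/5 (blocked), now at (x=2, y=2)
  L: turn left, now facing South
Final: (x=2, y=2), facing South

Answer: Final position: (x=2, y=2), facing South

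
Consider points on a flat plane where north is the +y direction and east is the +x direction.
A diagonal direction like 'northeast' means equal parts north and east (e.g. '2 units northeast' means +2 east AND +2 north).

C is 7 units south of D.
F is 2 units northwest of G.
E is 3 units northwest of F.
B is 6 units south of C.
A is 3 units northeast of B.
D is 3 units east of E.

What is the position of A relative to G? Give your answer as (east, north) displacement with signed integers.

Place G at the origin (east=0, north=0).
  F is 2 units northwest of G: delta (east=-2, north=+2); F at (east=-2, north=2).
  E is 3 units northwest of F: delta (east=-3, north=+3); E at (east=-5, north=5).
  D is 3 units east of E: delta (east=+3, north=+0); D at (east=-2, north=5).
  C is 7 units south of D: delta (east=+0, north=-7); C at (east=-2, north=-2).
  B is 6 units south of C: delta (east=+0, north=-6); B at (east=-2, north=-8).
  A is 3 units northeast of B: delta (east=+3, north=+3); A at (east=1, north=-5).
Therefore A relative to G: (east=1, north=-5).

Answer: A is at (east=1, north=-5) relative to G.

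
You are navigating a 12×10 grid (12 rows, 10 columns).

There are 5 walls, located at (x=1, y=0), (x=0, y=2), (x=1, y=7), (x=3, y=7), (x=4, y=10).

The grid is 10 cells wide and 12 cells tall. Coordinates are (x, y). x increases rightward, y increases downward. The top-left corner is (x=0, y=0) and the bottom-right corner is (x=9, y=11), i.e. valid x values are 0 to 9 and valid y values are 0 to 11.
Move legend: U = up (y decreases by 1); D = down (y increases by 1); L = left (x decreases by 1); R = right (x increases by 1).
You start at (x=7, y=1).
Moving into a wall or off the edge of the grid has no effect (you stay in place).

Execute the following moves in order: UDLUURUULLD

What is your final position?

Answer: Final position: (x=5, y=1)

Derivation:
Start: (x=7, y=1)
  U (up): (x=7, y=1) -> (x=7, y=0)
  D (down): (x=7, y=0) -> (x=7, y=1)
  L (left): (x=7, y=1) -> (x=6, y=1)
  U (up): (x=6, y=1) -> (x=6, y=0)
  U (up): blocked, stay at (x=6, y=0)
  R (right): (x=6, y=0) -> (x=7, y=0)
  U (up): blocked, stay at (x=7, y=0)
  U (up): blocked, stay at (x=7, y=0)
  L (left): (x=7, y=0) -> (x=6, y=0)
  L (left): (x=6, y=0) -> (x=5, y=0)
  D (down): (x=5, y=0) -> (x=5, y=1)
Final: (x=5, y=1)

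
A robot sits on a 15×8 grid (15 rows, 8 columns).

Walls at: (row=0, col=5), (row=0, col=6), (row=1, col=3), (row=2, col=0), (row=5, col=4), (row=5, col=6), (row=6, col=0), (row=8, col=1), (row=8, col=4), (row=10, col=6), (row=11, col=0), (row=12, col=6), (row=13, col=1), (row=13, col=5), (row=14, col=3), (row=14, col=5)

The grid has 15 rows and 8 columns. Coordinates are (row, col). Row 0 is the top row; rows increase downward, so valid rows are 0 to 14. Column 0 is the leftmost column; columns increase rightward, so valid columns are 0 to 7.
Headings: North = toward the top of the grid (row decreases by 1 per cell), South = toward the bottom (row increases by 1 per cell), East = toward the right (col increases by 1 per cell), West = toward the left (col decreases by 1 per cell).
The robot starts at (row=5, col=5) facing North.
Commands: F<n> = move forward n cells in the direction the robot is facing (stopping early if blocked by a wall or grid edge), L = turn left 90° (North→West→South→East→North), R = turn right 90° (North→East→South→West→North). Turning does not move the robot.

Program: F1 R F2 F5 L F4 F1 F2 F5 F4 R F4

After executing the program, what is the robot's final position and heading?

Answer: Final position: (row=0, col=7), facing East

Derivation:
Start: (row=5, col=5), facing North
  F1: move forward 1, now at (row=4, col=5)
  R: turn right, now facing East
  F2: move forward 2, now at (row=4, col=7)
  F5: move forward 0/5 (blocked), now at (row=4, col=7)
  L: turn left, now facing North
  F4: move forward 4, now at (row=0, col=7)
  F1: move forward 0/1 (blocked), now at (row=0, col=7)
  F2: move forward 0/2 (blocked), now at (row=0, col=7)
  F5: move forward 0/5 (blocked), now at (row=0, col=7)
  F4: move forward 0/4 (blocked), now at (row=0, col=7)
  R: turn right, now facing East
  F4: move forward 0/4 (blocked), now at (row=0, col=7)
Final: (row=0, col=7), facing East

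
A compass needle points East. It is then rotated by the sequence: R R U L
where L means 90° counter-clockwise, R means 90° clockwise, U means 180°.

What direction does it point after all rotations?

Answer: Final heading: North

Derivation:
Start: East
  R (right (90° clockwise)) -> South
  R (right (90° clockwise)) -> West
  U (U-turn (180°)) -> East
  L (left (90° counter-clockwise)) -> North
Final: North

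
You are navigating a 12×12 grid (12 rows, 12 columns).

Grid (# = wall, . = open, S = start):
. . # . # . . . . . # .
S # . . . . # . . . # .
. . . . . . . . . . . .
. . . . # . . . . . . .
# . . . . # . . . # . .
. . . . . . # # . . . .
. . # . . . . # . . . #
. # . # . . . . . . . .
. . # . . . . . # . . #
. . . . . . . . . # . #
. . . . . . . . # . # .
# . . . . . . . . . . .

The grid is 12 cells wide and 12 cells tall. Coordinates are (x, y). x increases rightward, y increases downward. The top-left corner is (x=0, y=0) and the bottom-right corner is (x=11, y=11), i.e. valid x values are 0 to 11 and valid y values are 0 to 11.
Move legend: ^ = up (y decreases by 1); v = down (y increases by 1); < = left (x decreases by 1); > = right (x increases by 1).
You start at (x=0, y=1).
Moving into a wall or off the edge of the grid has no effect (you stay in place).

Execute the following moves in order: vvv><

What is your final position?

Answer: Final position: (x=0, y=3)

Derivation:
Start: (x=0, y=1)
  v (down): (x=0, y=1) -> (x=0, y=2)
  v (down): (x=0, y=2) -> (x=0, y=3)
  v (down): blocked, stay at (x=0, y=3)
  > (right): (x=0, y=3) -> (x=1, y=3)
  < (left): (x=1, y=3) -> (x=0, y=3)
Final: (x=0, y=3)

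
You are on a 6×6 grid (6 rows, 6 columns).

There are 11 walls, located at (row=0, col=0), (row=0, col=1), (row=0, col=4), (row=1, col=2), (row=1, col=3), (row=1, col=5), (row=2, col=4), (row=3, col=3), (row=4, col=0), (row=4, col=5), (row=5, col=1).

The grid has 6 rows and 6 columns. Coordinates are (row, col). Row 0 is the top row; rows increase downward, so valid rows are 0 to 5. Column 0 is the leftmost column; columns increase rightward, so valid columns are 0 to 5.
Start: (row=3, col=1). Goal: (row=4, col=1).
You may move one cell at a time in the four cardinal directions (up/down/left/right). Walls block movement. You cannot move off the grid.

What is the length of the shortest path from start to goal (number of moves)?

Answer: Shortest path length: 1

Derivation:
BFS from (row=3, col=1) until reaching (row=4, col=1):
  Distance 0: (row=3, col=1)
  Distance 1: (row=2, col=1), (row=3, col=0), (row=3, col=2), (row=4, col=1)  <- goal reached here
One shortest path (1 moves): (row=3, col=1) -> (row=4, col=1)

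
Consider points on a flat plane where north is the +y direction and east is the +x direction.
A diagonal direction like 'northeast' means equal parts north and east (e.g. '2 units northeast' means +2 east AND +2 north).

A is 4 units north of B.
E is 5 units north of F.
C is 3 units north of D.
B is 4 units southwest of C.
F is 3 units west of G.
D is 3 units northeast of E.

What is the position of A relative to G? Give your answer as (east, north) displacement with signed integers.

Place G at the origin (east=0, north=0).
  F is 3 units west of G: delta (east=-3, north=+0); F at (east=-3, north=0).
  E is 5 units north of F: delta (east=+0, north=+5); E at (east=-3, north=5).
  D is 3 units northeast of E: delta (east=+3, north=+3); D at (east=0, north=8).
  C is 3 units north of D: delta (east=+0, north=+3); C at (east=0, north=11).
  B is 4 units southwest of C: delta (east=-4, north=-4); B at (east=-4, north=7).
  A is 4 units north of B: delta (east=+0, north=+4); A at (east=-4, north=11).
Therefore A relative to G: (east=-4, north=11).

Answer: A is at (east=-4, north=11) relative to G.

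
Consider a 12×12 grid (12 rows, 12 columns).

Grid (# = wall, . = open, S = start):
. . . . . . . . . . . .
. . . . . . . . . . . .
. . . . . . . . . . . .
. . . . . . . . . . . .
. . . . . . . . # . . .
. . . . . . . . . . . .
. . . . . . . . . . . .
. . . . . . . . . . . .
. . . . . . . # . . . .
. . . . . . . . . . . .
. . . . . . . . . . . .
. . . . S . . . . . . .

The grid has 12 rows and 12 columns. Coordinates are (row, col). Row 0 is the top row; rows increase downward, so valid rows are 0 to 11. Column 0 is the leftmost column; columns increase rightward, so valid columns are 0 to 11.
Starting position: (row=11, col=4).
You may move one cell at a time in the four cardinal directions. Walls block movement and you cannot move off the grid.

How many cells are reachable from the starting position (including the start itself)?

Answer: Reachable cells: 142

Derivation:
BFS flood-fill from (row=11, col=4):
  Distance 0: (row=11, col=4)
  Distance 1: (row=10, col=4), (row=11, col=3), (row=11, col=5)
  Distance 2: (row=9, col=4), (row=10, col=3), (row=10, col=5), (row=11, col=2), (row=11, col=6)
  Distance 3: (row=8, col=4), (row=9, col=3), (row=9, col=5), (row=10, col=2), (row=10, col=6), (row=11, col=1), (row=11, col=7)
  Distance 4: (row=7, col=4), (row=8, col=3), (row=8, col=5), (row=9, col=2), (row=9, col=6), (row=10, col=1), (row=10, col=7), (row=11, col=0), (row=11, col=8)
  Distance 5: (row=6, col=4), (row=7, col=3), (row=7, col=5), (row=8, col=2), (row=8, col=6), (row=9, col=1), (row=9, col=7), (row=10, col=0), (row=10, col=8), (row=11, col=9)
  Distance 6: (row=5, col=4), (row=6, col=3), (row=6, col=5), (row=7, col=2), (row=7, col=6), (row=8, col=1), (row=9, col=0), (row=9, col=8), (row=10, col=9), (row=11, col=10)
  Distance 7: (row=4, col=4), (row=5, col=3), (row=5, col=5), (row=6, col=2), (row=6, col=6), (row=7, col=1), (row=7, col=7), (row=8, col=0), (row=8, col=8), (row=9, col=9), (row=10, col=10), (row=11, col=11)
  Distance 8: (row=3, col=4), (row=4, col=3), (row=4, col=5), (row=5, col=2), (row=5, col=6), (row=6, col=1), (row=6, col=7), (row=7, col=0), (row=7, col=8), (row=8, col=9), (row=9, col=10), (row=10, col=11)
  Distance 9: (row=2, col=4), (row=3, col=3), (row=3, col=5), (row=4, col=2), (row=4, col=6), (row=5, col=1), (row=5, col=7), (row=6, col=0), (row=6, col=8), (row=7, col=9), (row=8, col=10), (row=9, col=11)
  Distance 10: (row=1, col=4), (row=2, col=3), (row=2, col=5), (row=3, col=2), (row=3, col=6), (row=4, col=1), (row=4, col=7), (row=5, col=0), (row=5, col=8), (row=6, col=9), (row=7, col=10), (row=8, col=11)
  Distance 11: (row=0, col=4), (row=1, col=3), (row=1, col=5), (row=2, col=2), (row=2, col=6), (row=3, col=1), (row=3, col=7), (row=4, col=0), (row=5, col=9), (row=6, col=10), (row=7, col=11)
  Distance 12: (row=0, col=3), (row=0, col=5), (row=1, col=2), (row=1, col=6), (row=2, col=1), (row=2, col=7), (row=3, col=0), (row=3, col=8), (row=4, col=9), (row=5, col=10), (row=6, col=11)
  Distance 13: (row=0, col=2), (row=0, col=6), (row=1, col=1), (row=1, col=7), (row=2, col=0), (row=2, col=8), (row=3, col=9), (row=4, col=10), (row=5, col=11)
  Distance 14: (row=0, col=1), (row=0, col=7), (row=1, col=0), (row=1, col=8), (row=2, col=9), (row=3, col=10), (row=4, col=11)
  Distance 15: (row=0, col=0), (row=0, col=8), (row=1, col=9), (row=2, col=10), (row=3, col=11)
  Distance 16: (row=0, col=9), (row=1, col=10), (row=2, col=11)
  Distance 17: (row=0, col=10), (row=1, col=11)
  Distance 18: (row=0, col=11)
Total reachable: 142 (grid has 142 open cells total)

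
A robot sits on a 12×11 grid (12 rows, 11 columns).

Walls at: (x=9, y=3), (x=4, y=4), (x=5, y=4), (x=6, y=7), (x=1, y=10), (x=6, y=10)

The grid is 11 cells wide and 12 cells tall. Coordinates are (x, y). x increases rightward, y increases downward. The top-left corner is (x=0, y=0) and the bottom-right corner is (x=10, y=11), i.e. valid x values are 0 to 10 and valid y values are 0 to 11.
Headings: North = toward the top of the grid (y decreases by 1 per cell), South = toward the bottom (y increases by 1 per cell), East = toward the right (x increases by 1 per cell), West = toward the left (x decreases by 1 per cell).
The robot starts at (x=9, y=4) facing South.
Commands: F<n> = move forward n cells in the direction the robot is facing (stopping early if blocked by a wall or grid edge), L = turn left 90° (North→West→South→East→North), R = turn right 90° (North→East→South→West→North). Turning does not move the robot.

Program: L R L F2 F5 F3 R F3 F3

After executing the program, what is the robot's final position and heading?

Start: (x=9, y=4), facing South
  L: turn left, now facing East
  R: turn right, now facing South
  L: turn left, now facing East
  F2: move forward 1/2 (blocked), now at (x=10, y=4)
  F5: move forward 0/5 (blocked), now at (x=10, y=4)
  F3: move forward 0/3 (blocked), now at (x=10, y=4)
  R: turn right, now facing South
  F3: move forward 3, now at (x=10, y=7)
  F3: move forward 3, now at (x=10, y=10)
Final: (x=10, y=10), facing South

Answer: Final position: (x=10, y=10), facing South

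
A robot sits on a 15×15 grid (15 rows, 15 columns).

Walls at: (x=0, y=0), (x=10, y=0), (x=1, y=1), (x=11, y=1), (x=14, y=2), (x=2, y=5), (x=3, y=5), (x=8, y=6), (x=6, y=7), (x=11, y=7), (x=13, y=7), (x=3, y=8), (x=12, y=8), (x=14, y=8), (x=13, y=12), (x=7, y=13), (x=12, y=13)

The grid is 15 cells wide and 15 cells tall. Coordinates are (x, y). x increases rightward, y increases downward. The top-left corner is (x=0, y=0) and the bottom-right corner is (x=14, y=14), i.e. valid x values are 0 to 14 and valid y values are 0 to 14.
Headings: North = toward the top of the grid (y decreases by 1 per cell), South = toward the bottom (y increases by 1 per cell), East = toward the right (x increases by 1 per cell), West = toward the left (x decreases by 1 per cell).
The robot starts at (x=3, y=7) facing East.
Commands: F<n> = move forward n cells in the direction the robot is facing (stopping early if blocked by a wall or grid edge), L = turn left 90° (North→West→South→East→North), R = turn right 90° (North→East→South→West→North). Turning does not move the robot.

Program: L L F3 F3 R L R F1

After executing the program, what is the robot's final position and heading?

Start: (x=3, y=7), facing East
  L: turn left, now facing North
  L: turn left, now facing West
  F3: move forward 3, now at (x=0, y=7)
  F3: move forward 0/3 (blocked), now at (x=0, y=7)
  R: turn right, now facing North
  L: turn left, now facing West
  R: turn right, now facing North
  F1: move forward 1, now at (x=0, y=6)
Final: (x=0, y=6), facing North

Answer: Final position: (x=0, y=6), facing North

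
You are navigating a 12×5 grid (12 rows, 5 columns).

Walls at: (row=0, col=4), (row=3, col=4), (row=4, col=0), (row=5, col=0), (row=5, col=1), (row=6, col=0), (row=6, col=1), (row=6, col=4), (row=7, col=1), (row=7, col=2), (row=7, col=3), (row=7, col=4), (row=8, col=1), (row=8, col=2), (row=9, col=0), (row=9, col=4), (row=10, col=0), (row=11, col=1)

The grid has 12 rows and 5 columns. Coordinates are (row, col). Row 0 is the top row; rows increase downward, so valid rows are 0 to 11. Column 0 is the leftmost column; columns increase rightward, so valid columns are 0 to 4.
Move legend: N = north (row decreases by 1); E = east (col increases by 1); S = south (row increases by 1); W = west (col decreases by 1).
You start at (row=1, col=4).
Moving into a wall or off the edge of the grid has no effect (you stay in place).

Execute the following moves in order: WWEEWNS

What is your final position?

Start: (row=1, col=4)
  W (west): (row=1, col=4) -> (row=1, col=3)
  W (west): (row=1, col=3) -> (row=1, col=2)
  E (east): (row=1, col=2) -> (row=1, col=3)
  E (east): (row=1, col=3) -> (row=1, col=4)
  W (west): (row=1, col=4) -> (row=1, col=3)
  N (north): (row=1, col=3) -> (row=0, col=3)
  S (south): (row=0, col=3) -> (row=1, col=3)
Final: (row=1, col=3)

Answer: Final position: (row=1, col=3)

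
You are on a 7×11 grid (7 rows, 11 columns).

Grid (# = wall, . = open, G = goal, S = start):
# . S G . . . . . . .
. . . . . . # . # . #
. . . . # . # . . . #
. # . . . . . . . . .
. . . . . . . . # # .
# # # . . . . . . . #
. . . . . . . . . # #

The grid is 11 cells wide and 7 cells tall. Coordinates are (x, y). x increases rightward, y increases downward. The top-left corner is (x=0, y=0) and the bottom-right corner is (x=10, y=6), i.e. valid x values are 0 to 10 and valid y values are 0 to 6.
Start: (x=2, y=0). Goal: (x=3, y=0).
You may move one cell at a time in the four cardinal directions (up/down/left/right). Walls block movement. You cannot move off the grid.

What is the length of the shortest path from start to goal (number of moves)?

BFS from (x=2, y=0) until reaching (x=3, y=0):
  Distance 0: (x=2, y=0)
  Distance 1: (x=1, y=0), (x=3, y=0), (x=2, y=1)  <- goal reached here
One shortest path (1 moves): (x=2, y=0) -> (x=3, y=0)

Answer: Shortest path length: 1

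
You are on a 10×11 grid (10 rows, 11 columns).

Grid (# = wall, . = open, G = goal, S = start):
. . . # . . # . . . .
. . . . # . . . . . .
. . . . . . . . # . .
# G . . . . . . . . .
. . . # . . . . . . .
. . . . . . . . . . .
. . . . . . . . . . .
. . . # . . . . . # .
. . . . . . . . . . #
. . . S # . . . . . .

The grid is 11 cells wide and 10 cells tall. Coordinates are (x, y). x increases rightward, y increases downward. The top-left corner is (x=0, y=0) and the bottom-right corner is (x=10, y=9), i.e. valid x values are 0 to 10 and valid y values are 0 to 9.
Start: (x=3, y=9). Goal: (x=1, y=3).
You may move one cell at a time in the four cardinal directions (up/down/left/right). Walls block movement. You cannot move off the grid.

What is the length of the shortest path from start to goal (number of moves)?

BFS from (x=3, y=9) until reaching (x=1, y=3):
  Distance 0: (x=3, y=9)
  Distance 1: (x=3, y=8), (x=2, y=9)
  Distance 2: (x=2, y=8), (x=4, y=8), (x=1, y=9)
  Distance 3: (x=2, y=7), (x=4, y=7), (x=1, y=8), (x=5, y=8), (x=0, y=9)
  Distance 4: (x=2, y=6), (x=4, y=6), (x=1, y=7), (x=5, y=7), (x=0, y=8), (x=6, y=8), (x=5, y=9)
  Distance 5: (x=2, y=5), (x=4, y=5), (x=1, y=6), (x=3, y=6), (x=5, y=6), (x=0, y=7), (x=6, y=7), (x=7, y=8), (x=6, y=9)
  Distance 6: (x=2, y=4), (x=4, y=4), (x=1, y=5), (x=3, y=5), (x=5, y=5), (x=0, y=6), (x=6, y=6), (x=7, y=7), (x=8, y=8), (x=7, y=9)
  Distance 7: (x=2, y=3), (x=4, y=3), (x=1, y=4), (x=5, y=4), (x=0, y=5), (x=6, y=5), (x=7, y=6), (x=8, y=7), (x=9, y=8), (x=8, y=9)
  Distance 8: (x=2, y=2), (x=4, y=2), (x=1, y=3), (x=3, y=3), (x=5, y=3), (x=0, y=4), (x=6, y=4), (x=7, y=5), (x=8, y=6), (x=9, y=9)  <- goal reached here
One shortest path (8 moves): (x=3, y=9) -> (x=2, y=9) -> (x=1, y=9) -> (x=1, y=8) -> (x=1, y=7) -> (x=1, y=6) -> (x=1, y=5) -> (x=1, y=4) -> (x=1, y=3)

Answer: Shortest path length: 8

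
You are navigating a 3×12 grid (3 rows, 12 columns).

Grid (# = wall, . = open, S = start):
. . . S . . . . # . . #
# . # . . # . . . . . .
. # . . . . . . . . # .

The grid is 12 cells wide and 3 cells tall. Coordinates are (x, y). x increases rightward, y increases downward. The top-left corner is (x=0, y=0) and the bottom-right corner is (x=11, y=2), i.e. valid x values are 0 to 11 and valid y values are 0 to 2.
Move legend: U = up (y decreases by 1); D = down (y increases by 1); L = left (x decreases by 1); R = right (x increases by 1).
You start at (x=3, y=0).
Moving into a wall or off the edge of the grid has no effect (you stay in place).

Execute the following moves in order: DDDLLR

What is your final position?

Answer: Final position: (x=3, y=2)

Derivation:
Start: (x=3, y=0)
  D (down): (x=3, y=0) -> (x=3, y=1)
  D (down): (x=3, y=1) -> (x=3, y=2)
  D (down): blocked, stay at (x=3, y=2)
  L (left): (x=3, y=2) -> (x=2, y=2)
  L (left): blocked, stay at (x=2, y=2)
  R (right): (x=2, y=2) -> (x=3, y=2)
Final: (x=3, y=2)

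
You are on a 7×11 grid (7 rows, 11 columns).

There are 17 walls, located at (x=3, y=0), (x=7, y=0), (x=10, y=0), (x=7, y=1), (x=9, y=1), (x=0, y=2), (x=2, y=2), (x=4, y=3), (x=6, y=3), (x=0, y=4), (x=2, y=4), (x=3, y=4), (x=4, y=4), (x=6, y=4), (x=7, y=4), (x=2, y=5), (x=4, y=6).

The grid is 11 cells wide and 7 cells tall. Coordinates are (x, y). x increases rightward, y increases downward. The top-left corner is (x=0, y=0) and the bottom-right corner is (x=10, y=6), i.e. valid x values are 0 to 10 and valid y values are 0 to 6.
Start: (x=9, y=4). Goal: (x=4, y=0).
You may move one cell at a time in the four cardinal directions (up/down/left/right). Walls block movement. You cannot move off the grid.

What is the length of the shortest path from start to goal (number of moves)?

Answer: Shortest path length: 9

Derivation:
BFS from (x=9, y=4) until reaching (x=4, y=0):
  Distance 0: (x=9, y=4)
  Distance 1: (x=9, y=3), (x=8, y=4), (x=10, y=4), (x=9, y=5)
  Distance 2: (x=9, y=2), (x=8, y=3), (x=10, y=3), (x=8, y=5), (x=10, y=5), (x=9, y=6)
  Distance 3: (x=8, y=2), (x=10, y=2), (x=7, y=3), (x=7, y=5), (x=8, y=6), (x=10, y=6)
  Distance 4: (x=8, y=1), (x=10, y=1), (x=7, y=2), (x=6, y=5), (x=7, y=6)
  Distance 5: (x=8, y=0), (x=6, y=2), (x=5, y=5), (x=6, y=6)
  Distance 6: (x=9, y=0), (x=6, y=1), (x=5, y=2), (x=5, y=4), (x=4, y=5), (x=5, y=6)
  Distance 7: (x=6, y=0), (x=5, y=1), (x=4, y=2), (x=5, y=3), (x=3, y=5)
  Distance 8: (x=5, y=0), (x=4, y=1), (x=3, y=2), (x=3, y=6)
  Distance 9: (x=4, y=0), (x=3, y=1), (x=3, y=3), (x=2, y=6)  <- goal reached here
One shortest path (9 moves): (x=9, y=4) -> (x=8, y=4) -> (x=8, y=3) -> (x=7, y=3) -> (x=7, y=2) -> (x=6, y=2) -> (x=5, y=2) -> (x=4, y=2) -> (x=4, y=1) -> (x=4, y=0)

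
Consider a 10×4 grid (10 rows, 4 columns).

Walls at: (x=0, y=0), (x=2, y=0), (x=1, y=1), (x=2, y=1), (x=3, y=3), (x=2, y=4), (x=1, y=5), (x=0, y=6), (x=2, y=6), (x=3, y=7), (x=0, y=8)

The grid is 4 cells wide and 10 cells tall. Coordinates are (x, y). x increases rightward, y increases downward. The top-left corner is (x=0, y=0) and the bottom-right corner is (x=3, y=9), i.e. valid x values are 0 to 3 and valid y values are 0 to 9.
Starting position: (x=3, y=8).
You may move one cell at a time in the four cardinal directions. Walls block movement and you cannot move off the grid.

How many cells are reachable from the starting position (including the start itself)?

Answer: Reachable cells: 11

Derivation:
BFS flood-fill from (x=3, y=8):
  Distance 0: (x=3, y=8)
  Distance 1: (x=2, y=8), (x=3, y=9)
  Distance 2: (x=2, y=7), (x=1, y=8), (x=2, y=9)
  Distance 3: (x=1, y=7), (x=1, y=9)
  Distance 4: (x=1, y=6), (x=0, y=7), (x=0, y=9)
Total reachable: 11 (grid has 29 open cells total)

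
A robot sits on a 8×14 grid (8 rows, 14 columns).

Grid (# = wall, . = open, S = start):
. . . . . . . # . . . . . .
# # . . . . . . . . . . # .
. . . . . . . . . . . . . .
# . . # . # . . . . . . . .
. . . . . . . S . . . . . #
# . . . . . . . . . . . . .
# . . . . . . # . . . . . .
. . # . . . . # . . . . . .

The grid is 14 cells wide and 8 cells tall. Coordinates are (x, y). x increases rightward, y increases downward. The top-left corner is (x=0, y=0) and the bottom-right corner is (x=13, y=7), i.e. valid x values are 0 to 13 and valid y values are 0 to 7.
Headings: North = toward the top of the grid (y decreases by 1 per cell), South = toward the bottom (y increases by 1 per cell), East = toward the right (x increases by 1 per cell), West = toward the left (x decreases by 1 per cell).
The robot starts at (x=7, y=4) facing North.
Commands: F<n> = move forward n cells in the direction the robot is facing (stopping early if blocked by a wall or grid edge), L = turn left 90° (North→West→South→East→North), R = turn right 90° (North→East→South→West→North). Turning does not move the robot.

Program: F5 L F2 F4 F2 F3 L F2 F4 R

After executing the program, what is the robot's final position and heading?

Start: (x=7, y=4), facing North
  F5: move forward 3/5 (blocked), now at (x=7, y=1)
  L: turn left, now facing West
  F2: move forward 2, now at (x=5, y=1)
  F4: move forward 3/4 (blocked), now at (x=2, y=1)
  F2: move forward 0/2 (blocked), now at (x=2, y=1)
  F3: move forward 0/3 (blocked), now at (x=2, y=1)
  L: turn left, now facing South
  F2: move forward 2, now at (x=2, y=3)
  F4: move forward 3/4 (blocked), now at (x=2, y=6)
  R: turn right, now facing West
Final: (x=2, y=6), facing West

Answer: Final position: (x=2, y=6), facing West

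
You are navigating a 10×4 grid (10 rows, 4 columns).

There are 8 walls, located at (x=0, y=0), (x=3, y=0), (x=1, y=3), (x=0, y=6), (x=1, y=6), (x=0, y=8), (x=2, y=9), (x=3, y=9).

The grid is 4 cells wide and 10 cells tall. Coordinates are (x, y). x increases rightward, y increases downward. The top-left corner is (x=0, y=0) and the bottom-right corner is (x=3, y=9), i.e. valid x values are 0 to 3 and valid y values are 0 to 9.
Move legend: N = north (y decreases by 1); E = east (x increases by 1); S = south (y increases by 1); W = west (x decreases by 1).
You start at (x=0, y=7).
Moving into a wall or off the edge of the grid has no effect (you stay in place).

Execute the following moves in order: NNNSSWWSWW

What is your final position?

Answer: Final position: (x=0, y=7)

Derivation:
Start: (x=0, y=7)
  [×3]N (north): blocked, stay at (x=0, y=7)
  S (south): blocked, stay at (x=0, y=7)
  S (south): blocked, stay at (x=0, y=7)
  W (west): blocked, stay at (x=0, y=7)
  W (west): blocked, stay at (x=0, y=7)
  S (south): blocked, stay at (x=0, y=7)
  W (west): blocked, stay at (x=0, y=7)
  W (west): blocked, stay at (x=0, y=7)
Final: (x=0, y=7)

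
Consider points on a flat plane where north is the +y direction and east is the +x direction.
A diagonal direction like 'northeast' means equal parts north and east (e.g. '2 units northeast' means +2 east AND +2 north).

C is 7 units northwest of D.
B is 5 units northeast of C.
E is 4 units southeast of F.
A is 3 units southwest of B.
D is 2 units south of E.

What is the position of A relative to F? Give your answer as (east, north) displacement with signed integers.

Answer: A is at (east=-1, north=3) relative to F.

Derivation:
Place F at the origin (east=0, north=0).
  E is 4 units southeast of F: delta (east=+4, north=-4); E at (east=4, north=-4).
  D is 2 units south of E: delta (east=+0, north=-2); D at (east=4, north=-6).
  C is 7 units northwest of D: delta (east=-7, north=+7); C at (east=-3, north=1).
  B is 5 units northeast of C: delta (east=+5, north=+5); B at (east=2, north=6).
  A is 3 units southwest of B: delta (east=-3, north=-3); A at (east=-1, north=3).
Therefore A relative to F: (east=-1, north=3).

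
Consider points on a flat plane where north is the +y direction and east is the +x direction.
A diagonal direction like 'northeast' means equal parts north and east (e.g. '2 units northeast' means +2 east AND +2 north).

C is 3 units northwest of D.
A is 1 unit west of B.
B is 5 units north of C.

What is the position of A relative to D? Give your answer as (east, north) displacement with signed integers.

Place D at the origin (east=0, north=0).
  C is 3 units northwest of D: delta (east=-3, north=+3); C at (east=-3, north=3).
  B is 5 units north of C: delta (east=+0, north=+5); B at (east=-3, north=8).
  A is 1 unit west of B: delta (east=-1, north=+0); A at (east=-4, north=8).
Therefore A relative to D: (east=-4, north=8).

Answer: A is at (east=-4, north=8) relative to D.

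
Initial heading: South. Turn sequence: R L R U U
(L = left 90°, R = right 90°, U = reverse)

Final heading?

Start: South
  R (right (90° clockwise)) -> West
  L (left (90° counter-clockwise)) -> South
  R (right (90° clockwise)) -> West
  U (U-turn (180°)) -> East
  U (U-turn (180°)) -> West
Final: West

Answer: Final heading: West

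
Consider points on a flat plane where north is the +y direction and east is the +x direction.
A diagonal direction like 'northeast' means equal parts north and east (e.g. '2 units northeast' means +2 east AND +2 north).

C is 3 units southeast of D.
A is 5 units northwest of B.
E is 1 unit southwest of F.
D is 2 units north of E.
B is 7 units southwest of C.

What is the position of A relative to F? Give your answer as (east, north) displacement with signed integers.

Answer: A is at (east=-10, north=-4) relative to F.

Derivation:
Place F at the origin (east=0, north=0).
  E is 1 unit southwest of F: delta (east=-1, north=-1); E at (east=-1, north=-1).
  D is 2 units north of E: delta (east=+0, north=+2); D at (east=-1, north=1).
  C is 3 units southeast of D: delta (east=+3, north=-3); C at (east=2, north=-2).
  B is 7 units southwest of C: delta (east=-7, north=-7); B at (east=-5, north=-9).
  A is 5 units northwest of B: delta (east=-5, north=+5); A at (east=-10, north=-4).
Therefore A relative to F: (east=-10, north=-4).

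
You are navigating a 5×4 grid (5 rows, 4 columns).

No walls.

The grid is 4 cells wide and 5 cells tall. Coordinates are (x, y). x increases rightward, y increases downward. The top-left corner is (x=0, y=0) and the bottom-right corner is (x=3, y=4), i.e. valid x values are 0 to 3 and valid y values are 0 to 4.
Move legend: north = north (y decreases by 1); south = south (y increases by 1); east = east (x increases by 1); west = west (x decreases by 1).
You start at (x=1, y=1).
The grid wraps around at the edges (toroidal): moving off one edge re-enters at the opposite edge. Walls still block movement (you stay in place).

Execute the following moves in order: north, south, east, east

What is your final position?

Answer: Final position: (x=3, y=1)

Derivation:
Start: (x=1, y=1)
  north (north): (x=1, y=1) -> (x=1, y=0)
  south (south): (x=1, y=0) -> (x=1, y=1)
  east (east): (x=1, y=1) -> (x=2, y=1)
  east (east): (x=2, y=1) -> (x=3, y=1)
Final: (x=3, y=1)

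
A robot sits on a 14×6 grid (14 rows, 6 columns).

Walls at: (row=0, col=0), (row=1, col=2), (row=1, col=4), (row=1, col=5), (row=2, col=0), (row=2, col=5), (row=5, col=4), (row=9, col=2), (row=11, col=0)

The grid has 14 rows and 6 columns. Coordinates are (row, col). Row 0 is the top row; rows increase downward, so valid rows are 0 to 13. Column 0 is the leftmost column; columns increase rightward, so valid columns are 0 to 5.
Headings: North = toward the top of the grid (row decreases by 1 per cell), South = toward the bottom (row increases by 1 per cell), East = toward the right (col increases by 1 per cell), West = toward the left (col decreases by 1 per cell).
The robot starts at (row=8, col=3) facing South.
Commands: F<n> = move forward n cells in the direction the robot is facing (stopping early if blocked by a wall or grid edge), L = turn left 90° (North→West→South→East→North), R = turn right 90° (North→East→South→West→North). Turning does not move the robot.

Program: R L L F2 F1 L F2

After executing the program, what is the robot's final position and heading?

Answer: Final position: (row=6, col=5), facing North

Derivation:
Start: (row=8, col=3), facing South
  R: turn right, now facing West
  L: turn left, now facing South
  L: turn left, now facing East
  F2: move forward 2, now at (row=8, col=5)
  F1: move forward 0/1 (blocked), now at (row=8, col=5)
  L: turn left, now facing North
  F2: move forward 2, now at (row=6, col=5)
Final: (row=6, col=5), facing North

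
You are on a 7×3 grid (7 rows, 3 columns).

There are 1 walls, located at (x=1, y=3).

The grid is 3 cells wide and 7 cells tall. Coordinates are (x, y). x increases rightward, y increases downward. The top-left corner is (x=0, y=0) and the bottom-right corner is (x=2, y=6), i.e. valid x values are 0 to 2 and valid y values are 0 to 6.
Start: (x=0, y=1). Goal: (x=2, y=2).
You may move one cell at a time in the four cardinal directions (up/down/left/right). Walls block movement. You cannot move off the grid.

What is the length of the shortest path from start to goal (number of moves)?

BFS from (x=0, y=1) until reaching (x=2, y=2):
  Distance 0: (x=0, y=1)
  Distance 1: (x=0, y=0), (x=1, y=1), (x=0, y=2)
  Distance 2: (x=1, y=0), (x=2, y=1), (x=1, y=2), (x=0, y=3)
  Distance 3: (x=2, y=0), (x=2, y=2), (x=0, y=4)  <- goal reached here
One shortest path (3 moves): (x=0, y=1) -> (x=1, y=1) -> (x=2, y=1) -> (x=2, y=2)

Answer: Shortest path length: 3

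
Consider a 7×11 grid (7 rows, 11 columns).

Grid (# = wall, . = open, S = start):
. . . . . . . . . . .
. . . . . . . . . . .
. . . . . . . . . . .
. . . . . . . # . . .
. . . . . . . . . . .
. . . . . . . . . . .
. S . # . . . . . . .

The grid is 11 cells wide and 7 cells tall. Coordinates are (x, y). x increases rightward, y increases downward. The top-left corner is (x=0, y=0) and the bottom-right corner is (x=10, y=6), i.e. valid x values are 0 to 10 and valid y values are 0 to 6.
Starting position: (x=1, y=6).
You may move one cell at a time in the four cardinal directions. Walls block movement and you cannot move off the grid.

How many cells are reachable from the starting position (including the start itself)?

Answer: Reachable cells: 75

Derivation:
BFS flood-fill from (x=1, y=6):
  Distance 0: (x=1, y=6)
  Distance 1: (x=1, y=5), (x=0, y=6), (x=2, y=6)
  Distance 2: (x=1, y=4), (x=0, y=5), (x=2, y=5)
  Distance 3: (x=1, y=3), (x=0, y=4), (x=2, y=4), (x=3, y=5)
  Distance 4: (x=1, y=2), (x=0, y=3), (x=2, y=3), (x=3, y=4), (x=4, y=5)
  Distance 5: (x=1, y=1), (x=0, y=2), (x=2, y=2), (x=3, y=3), (x=4, y=4), (x=5, y=5), (x=4, y=6)
  Distance 6: (x=1, y=0), (x=0, y=1), (x=2, y=1), (x=3, y=2), (x=4, y=3), (x=5, y=4), (x=6, y=5), (x=5, y=6)
  Distance 7: (x=0, y=0), (x=2, y=0), (x=3, y=1), (x=4, y=2), (x=5, y=3), (x=6, y=4), (x=7, y=5), (x=6, y=6)
  Distance 8: (x=3, y=0), (x=4, y=1), (x=5, y=2), (x=6, y=3), (x=7, y=4), (x=8, y=5), (x=7, y=6)
  Distance 9: (x=4, y=0), (x=5, y=1), (x=6, y=2), (x=8, y=4), (x=9, y=5), (x=8, y=6)
  Distance 10: (x=5, y=0), (x=6, y=1), (x=7, y=2), (x=8, y=3), (x=9, y=4), (x=10, y=5), (x=9, y=6)
  Distance 11: (x=6, y=0), (x=7, y=1), (x=8, y=2), (x=9, y=3), (x=10, y=4), (x=10, y=6)
  Distance 12: (x=7, y=0), (x=8, y=1), (x=9, y=2), (x=10, y=3)
  Distance 13: (x=8, y=0), (x=9, y=1), (x=10, y=2)
  Distance 14: (x=9, y=0), (x=10, y=1)
  Distance 15: (x=10, y=0)
Total reachable: 75 (grid has 75 open cells total)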